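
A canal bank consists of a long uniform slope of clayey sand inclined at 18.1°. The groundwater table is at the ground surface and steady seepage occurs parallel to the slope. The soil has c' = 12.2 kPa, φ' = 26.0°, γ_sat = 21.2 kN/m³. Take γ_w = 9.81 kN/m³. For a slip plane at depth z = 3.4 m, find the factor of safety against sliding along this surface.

With seepage parallel to the slope and the water table at the surface, the effective normal stress on the slip plane uses the buoyant unit weight γ' = γ_sat − γ_w while the driving shear stress uses γ_sat:
FS = [c' + γ' z cos²β tanφ'] / [γ_sat z sinβ cosβ]
γ' = 21.2 − 9.81 = 11.39 kN/m³
Numerator = 12.2 + 11.39·3.4·cos²18.1°·tan26.0° = 12.2 + 11.39·3.4·0.9035·0.4877 = 29.265 kPa
Denominator = 21.2·3.4·sin18.1°·cos18.1° = 21.2·3.4·0.3107·0.9505 = 21.285 kPa
FS = 29.265 / 21.285 = 1.375

FS = 1.37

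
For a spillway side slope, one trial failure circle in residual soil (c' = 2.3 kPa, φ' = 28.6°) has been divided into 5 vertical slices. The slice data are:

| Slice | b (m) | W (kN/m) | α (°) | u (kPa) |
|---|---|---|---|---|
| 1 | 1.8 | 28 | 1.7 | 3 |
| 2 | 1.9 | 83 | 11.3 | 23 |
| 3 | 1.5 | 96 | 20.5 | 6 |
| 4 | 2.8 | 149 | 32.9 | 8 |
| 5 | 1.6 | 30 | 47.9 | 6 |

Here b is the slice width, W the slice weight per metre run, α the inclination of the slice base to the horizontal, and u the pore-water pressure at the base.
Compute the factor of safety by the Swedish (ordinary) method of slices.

Ordinary method of slices: FS = Σ[c'·Δl_i + (W_i cosα_i − u_i·Δl_i)·tanφ'] / Σ W_i sinα_i, with Δl_i = b_i / cosα_i.
Slice 1: Δl = 1.8/cos1.7° = 1.801 m; N'_1 = 28·cos1.7° − 3·1.801 = 22.6; c'Δl = 4.14; W sinα = 0.8
Slice 2: Δl = 1.9/cos11.3° = 1.938 m; N'_2 = 83·cos11.3° − 23·1.938 = 36.8; c'Δl = 4.46; W sinα = 16.3
Slice 3: Δl = 1.5/cos20.5° = 1.601 m; N'_3 = 96·cos20.5° − 6·1.601 = 80.3; c'Δl = 3.68; W sinα = 33.6
Slice 4: Δl = 2.8/cos32.9° = 3.335 m; N'_4 = 149·cos32.9° − 8·3.335 = 98.4; c'Δl = 7.67; W sinα = 80.9
Slice 5: Δl = 1.6/cos47.9° = 2.387 m; N'_5 = 30·cos47.9° − 6·2.387 = 5.8; c'Δl = 5.49; W sinα = 22.3
Σc'Δl = 25.4 kN/m; ΣN' = 243.9 kN/m; ΣW sinα = 153.9 kN/m
Resisting = 25.4 + 243.9·tan28.6° = 25.4 + 133.0 = 158.4 kN/m
FS = 158.4 / 153.9 = 1.029

FS = 1.03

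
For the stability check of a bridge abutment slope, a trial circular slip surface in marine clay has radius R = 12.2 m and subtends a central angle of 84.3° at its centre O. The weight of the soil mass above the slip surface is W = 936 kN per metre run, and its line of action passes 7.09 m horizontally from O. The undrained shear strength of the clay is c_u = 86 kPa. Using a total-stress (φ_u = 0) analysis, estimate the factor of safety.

Taking moments about the centre O, the resisting moment is provided by the undrained shear strength acting along the arc:
Arc length L_a = R·θ = 12.2·(84.3°·π/180) = 12.2·1.4713 = 17.95 m
M_R = c_u·L_a·R = 86·17.95·12.2 = 18833.2 kN·m/m
M_D = W·d = 936·7.09 = 6636.2 kN·m/m
FS = M_R / M_D = 18833.2 / 6636.2 = 2.838

FS = 2.84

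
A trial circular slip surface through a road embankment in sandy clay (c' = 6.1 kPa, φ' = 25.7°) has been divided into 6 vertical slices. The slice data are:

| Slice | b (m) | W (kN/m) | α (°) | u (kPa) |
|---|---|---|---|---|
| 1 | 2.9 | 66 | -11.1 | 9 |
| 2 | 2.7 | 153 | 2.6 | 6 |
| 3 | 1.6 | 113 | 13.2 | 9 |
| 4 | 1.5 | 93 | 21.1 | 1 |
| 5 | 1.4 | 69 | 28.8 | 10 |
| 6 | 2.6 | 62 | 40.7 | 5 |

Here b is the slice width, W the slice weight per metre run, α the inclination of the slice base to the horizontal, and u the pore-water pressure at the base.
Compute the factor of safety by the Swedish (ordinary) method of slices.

FS = 2.29

Ordinary method of slices: FS = Σ[c'·Δl_i + (W_i cosα_i − u_i·Δl_i)·tanφ'] / Σ W_i sinα_i, with Δl_i = b_i / cosα_i.
Slice 1: Δl = 2.9/cos(-11.1°) = 2.955 m; N'_1 = 66·cos(-11.1°) − 9·2.955 = 38.2; c'Δl = 18.03; W sinα = -12.7
Slice 2: Δl = 2.7/cos2.6° = 2.703 m; N'_2 = 153·cos2.6° − 6·2.703 = 136.6; c'Δl = 16.49; W sinα = 6.9
Slice 3: Δl = 1.6/cos13.2° = 1.643 m; N'_3 = 113·cos13.2° − 9·1.643 = 95.2; c'Δl = 10.02; W sinα = 25.8
Slice 4: Δl = 1.5/cos21.1° = 1.608 m; N'_4 = 93·cos21.1° − 1·1.608 = 85.2; c'Δl = 9.81; W sinα = 33.5
Slice 5: Δl = 1.4/cos28.8° = 1.598 m; N'_5 = 69·cos28.8° − 10·1.598 = 44.5; c'Δl = 9.75; W sinα = 33.2
Slice 6: Δl = 2.6/cos40.7° = 3.429 m; N'_6 = 62·cos40.7° − 5·3.429 = 29.9; c'Δl = 20.92; W sinα = 40.4
Σc'Δl = 85.0 kN/m; ΣN' = 429.5 kN/m; ΣW sinα = 127.2 kN/m
Resisting = 85.0 + 429.5·tan25.7° = 85.0 + 206.7 = 291.7 kN/m
FS = 291.7 / 127.2 = 2.294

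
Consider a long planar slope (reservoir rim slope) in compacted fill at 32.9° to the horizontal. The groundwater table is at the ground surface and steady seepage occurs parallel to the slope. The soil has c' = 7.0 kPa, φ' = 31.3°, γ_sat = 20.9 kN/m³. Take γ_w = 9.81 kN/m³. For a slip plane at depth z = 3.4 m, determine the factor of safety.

FS = 0.71

With seepage parallel to the slope and the water table at the surface, the effective normal stress on the slip plane uses the buoyant unit weight γ' = γ_sat − γ_w while the driving shear stress uses γ_sat:
FS = [c' + γ' z cos²β tanφ'] / [γ_sat z sinβ cosβ]
γ' = 20.9 − 9.81 = 11.09 kN/m³
Numerator = 7.0 + 11.09·3.4·cos²32.9°·tan31.3° = 7.0 + 11.09·3.4·0.7050·0.6080 = 23.162 kPa
Denominator = 20.9·3.4·sin32.9°·cos32.9° = 20.9·3.4·0.5432·0.8396 = 32.408 kPa
FS = 23.162 / 32.408 = 0.715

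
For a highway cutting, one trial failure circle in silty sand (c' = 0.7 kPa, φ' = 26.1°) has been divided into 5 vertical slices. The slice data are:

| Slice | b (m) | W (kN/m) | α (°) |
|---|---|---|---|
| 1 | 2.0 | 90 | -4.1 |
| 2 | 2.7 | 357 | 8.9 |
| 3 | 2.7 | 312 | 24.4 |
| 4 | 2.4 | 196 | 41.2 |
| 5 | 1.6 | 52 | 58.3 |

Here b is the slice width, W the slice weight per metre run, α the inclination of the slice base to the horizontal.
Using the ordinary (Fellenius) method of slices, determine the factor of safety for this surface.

Ordinary method of slices: FS = Σ[c'·Δl_i + (W_i cosα_i)·tanφ'] / Σ W_i sinα_i, with Δl_i = b_i / cosα_i.
Slice 1: Δl = 2.0/cos(-4.1°) = 2.005 m; N'_1 = 90·cos(-4.1°) = 89.8; c'Δl = 1.40; W sinα = -6.4
Slice 2: Δl = 2.7/cos8.9° = 2.733 m; N'_2 = 357·cos8.9° = 352.7; c'Δl = 1.91; W sinα = 55.2
Slice 3: Δl = 2.7/cos24.4° = 2.965 m; N'_3 = 312·cos24.4° = 284.1; c'Δl = 2.08; W sinα = 128.9
Slice 4: Δl = 2.4/cos41.2° = 3.190 m; N'_4 = 196·cos41.2° = 147.5; c'Δl = 2.23; W sinα = 129.1
Slice 5: Δl = 1.6/cos58.3° = 3.045 m; N'_5 = 52·cos58.3° = 27.3; c'Δl = 2.13; W sinα = 44.2
Σc'Δl = 9.8 kN/m; ΣN' = 901.4 kN/m; ΣW sinα = 351.0 kN/m
Resisting = 9.8 + 901.4·tan26.1° = 9.8 + 441.6 = 451.3 kN/m
FS = 451.3 / 351.0 = 1.286

FS = 1.29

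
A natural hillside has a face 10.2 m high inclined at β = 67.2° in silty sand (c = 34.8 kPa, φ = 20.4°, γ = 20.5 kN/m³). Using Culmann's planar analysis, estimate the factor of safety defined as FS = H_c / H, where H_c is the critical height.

H_c = (4c/γ) · sinβ cosφ / [1 − cos(β − φ)]
    = (4·34.8/20.5) · sin67.2°·cos20.4° / [1 − cos46.8°]
    = 6.790 · 0.8640 / 0.3155 = 18.60 m
FS = H_c / H = 18.60 / 10.2 = 1.823

FS = 1.82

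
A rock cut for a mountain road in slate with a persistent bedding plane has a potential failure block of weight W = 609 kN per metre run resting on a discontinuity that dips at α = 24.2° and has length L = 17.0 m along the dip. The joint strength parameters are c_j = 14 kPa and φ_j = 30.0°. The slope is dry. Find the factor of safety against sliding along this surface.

Resolving the block weight along and normal to the plane and applying the Mohr–Coulomb strength on the joint:
N' = W cosα = 609·cos24.2° = 555.5 kN/m
Driving force T = W sinα = 609·sin24.2° = 249.6 kN/m
Resisting force R = c_j·L + N'·tanφ_j = 14·17.0 + 555.5·tan30.0° = 238.0 + 320.7 = 558.7 kN/m
FS = R / T = 558.7 / 249.6 = 2.238

FS = 2.24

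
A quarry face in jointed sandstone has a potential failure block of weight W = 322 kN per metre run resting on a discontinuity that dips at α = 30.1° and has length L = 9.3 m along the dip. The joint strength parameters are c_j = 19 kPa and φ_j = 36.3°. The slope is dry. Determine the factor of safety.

FS = 2.36

Resolving the block weight along and normal to the plane and applying the Mohr–Coulomb strength on the joint:
N' = W cosα = 322·cos30.1° = 278.6 kN/m
Driving force T = W sinα = 322·sin30.1° = 161.5 kN/m
Resisting force R = c_j·L + N'·tanφ_j = 19·9.3 + 278.6·tan36.3° = 176.7 + 204.6 = 381.3 kN/m
FS = R / T = 381.3 / 161.5 = 2.361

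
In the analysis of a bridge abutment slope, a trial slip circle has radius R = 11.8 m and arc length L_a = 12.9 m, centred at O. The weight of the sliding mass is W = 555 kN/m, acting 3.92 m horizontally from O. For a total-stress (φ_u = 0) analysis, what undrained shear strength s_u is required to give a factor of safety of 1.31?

FS = s_u·L_a·R / (W·d), so s_u = FS·W·d / (L_a·R).
s_u = 1.31·555·3.92 / (12.90·11.8) = 2850.0 / 152.22 = 18.72 kPa

s_u = 18.7 kPa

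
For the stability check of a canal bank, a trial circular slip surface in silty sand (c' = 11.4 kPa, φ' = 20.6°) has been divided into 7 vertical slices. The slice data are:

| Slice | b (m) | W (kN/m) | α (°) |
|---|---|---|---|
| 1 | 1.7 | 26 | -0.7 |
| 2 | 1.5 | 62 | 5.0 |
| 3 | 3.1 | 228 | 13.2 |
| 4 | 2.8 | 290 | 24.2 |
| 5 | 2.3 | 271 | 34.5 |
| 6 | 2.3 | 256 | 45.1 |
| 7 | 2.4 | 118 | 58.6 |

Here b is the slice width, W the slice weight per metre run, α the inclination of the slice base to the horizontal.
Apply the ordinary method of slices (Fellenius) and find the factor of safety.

Ordinary method of slices: FS = Σ[c'·Δl_i + (W_i cosα_i)·tanφ'] / Σ W_i sinα_i, with Δl_i = b_i / cosα_i.
Slice 1: Δl = 1.7/cos(-0.7°) = 1.700 m; N'_1 = 26·cos(-0.7°) = 26.0; c'Δl = 19.38; W sinα = -0.3
Slice 2: Δl = 1.5/cos5.0° = 1.506 m; N'_2 = 62·cos5.0° = 61.8; c'Δl = 17.17; W sinα = 5.4
Slice 3: Δl = 3.1/cos13.2° = 3.184 m; N'_3 = 228·cos13.2° = 222.0; c'Δl = 36.30; W sinα = 52.1
Slice 4: Δl = 2.8/cos24.2° = 3.070 m; N'_4 = 290·cos24.2° = 264.5; c'Δl = 35.00; W sinα = 118.9
Slice 5: Δl = 2.3/cos34.5° = 2.791 m; N'_5 = 271·cos34.5° = 223.3; c'Δl = 31.82; W sinα = 153.5
Slice 6: Δl = 2.3/cos45.1° = 3.258 m; N'_6 = 256·cos45.1° = 180.7; c'Δl = 37.15; W sinα = 181.3
Slice 7: Δl = 2.4/cos58.6° = 4.606 m; N'_7 = 118·cos58.6° = 61.5; c'Δl = 52.51; W sinα = 100.7
Σc'Δl = 229.3 kN/m; ΣN' = 1039.8 kN/m; ΣW sinα = 611.6 kN/m
Resisting = 229.3 + 1039.8·tan20.6° = 229.3 + 390.8 = 620.1 kN/m
FS = 620.1 / 611.6 = 1.014

FS = 1.01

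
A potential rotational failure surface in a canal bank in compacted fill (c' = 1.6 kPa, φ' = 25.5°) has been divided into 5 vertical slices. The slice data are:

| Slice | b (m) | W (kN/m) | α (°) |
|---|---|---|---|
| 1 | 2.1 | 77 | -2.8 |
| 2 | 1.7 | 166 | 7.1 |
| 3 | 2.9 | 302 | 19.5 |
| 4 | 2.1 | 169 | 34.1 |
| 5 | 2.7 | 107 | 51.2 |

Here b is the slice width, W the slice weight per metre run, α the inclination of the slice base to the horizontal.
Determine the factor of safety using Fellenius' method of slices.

FS = 1.26

Ordinary method of slices: FS = Σ[c'·Δl_i + (W_i cosα_i)·tanφ'] / Σ W_i sinα_i, with Δl_i = b_i / cosα_i.
Slice 1: Δl = 2.1/cos(-2.8°) = 2.103 m; N'_1 = 77·cos(-2.8°) = 76.9; c'Δl = 3.36; W sinα = -3.8
Slice 2: Δl = 1.7/cos7.1° = 1.713 m; N'_2 = 166·cos7.1° = 164.7; c'Δl = 2.74; W sinα = 20.5
Slice 3: Δl = 2.9/cos19.5° = 3.076 m; N'_3 = 302·cos19.5° = 284.7; c'Δl = 4.92; W sinα = 100.8
Slice 4: Δl = 2.1/cos34.1° = 2.536 m; N'_4 = 169·cos34.1° = 139.9; c'Δl = 4.06; W sinα = 94.7
Slice 5: Δl = 2.7/cos51.2° = 4.309 m; N'_5 = 107·cos51.2° = 67.0; c'Δl = 6.89; W sinα = 83.4
Σc'Δl = 22.0 kN/m; ΣN' = 733.3 kN/m; ΣW sinα = 295.7 kN/m
Resisting = 22.0 + 733.3·tan25.5° = 22.0 + 349.8 = 371.7 kN/m
FS = 371.7 / 295.7 = 1.257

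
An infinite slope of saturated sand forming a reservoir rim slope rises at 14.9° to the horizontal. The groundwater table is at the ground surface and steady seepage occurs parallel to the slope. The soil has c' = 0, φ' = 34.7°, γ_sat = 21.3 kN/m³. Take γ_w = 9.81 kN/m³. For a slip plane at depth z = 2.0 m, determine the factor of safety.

With seepage parallel to the slope and the water table at the surface, the effective normal stress on the slip plane uses the buoyant unit weight γ' = γ_sat − γ_w while the driving shear stress uses γ_sat:
FS = [c' + γ' z cos²β tanφ'] / [γ_sat z sinβ cosβ]
(For c' = 0 this reduces to FS = (γ'/γ_sat)·tanφ'/tanβ.)
γ' = 21.3 − 9.81 = 11.49 kN/m³
Numerator = 0.0 + 11.49·2.0·cos²14.9°·tan34.7° = 0.0 + 11.49·2.0·0.9339·0.6924 = 14.860 kPa
Denominator = 21.3·2.0·sin14.9°·cos14.9° = 21.3·2.0·0.2571·0.9664 = 10.586 kPa
FS = 14.860 / 10.586 = 1.404

FS = 1.40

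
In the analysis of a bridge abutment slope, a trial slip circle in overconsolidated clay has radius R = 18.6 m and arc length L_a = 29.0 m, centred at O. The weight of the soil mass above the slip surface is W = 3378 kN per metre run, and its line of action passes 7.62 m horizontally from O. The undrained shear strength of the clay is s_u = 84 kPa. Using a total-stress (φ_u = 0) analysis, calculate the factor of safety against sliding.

FS = 1.76

Taking moments about the centre O, the resisting moment is provided by the undrained shear strength acting along the arc:
M_R = s_u·L_a·R = 84·29.00·18.6 = 45309.6 kN·m/m
M_D = W·d = 3378·7.62 = 25740.4 kN·m/m
FS = M_R / M_D = 45309.6 / 25740.4 = 1.760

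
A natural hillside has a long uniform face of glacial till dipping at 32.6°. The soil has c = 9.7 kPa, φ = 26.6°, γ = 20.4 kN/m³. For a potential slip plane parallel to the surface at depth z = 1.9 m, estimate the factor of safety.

FS = 1.33

For an infinite slope with a slip plane parallel to the surface (no pore pressure): FS = [c + γz cos²β tanφ] / [γz sinβ cosβ].
γz = 20.4·1.9 = 38.76 kN/m²
Numerator = 9.7 + 38.76·cos²32.6°·tan26.6° = 9.7 + 38.76·0.7097·0.5008 = 23.475 kPa
Denominator = 38.76·sin32.6°·cos32.6° = 38.76·0.5388·0.8425 = 17.593 kPa
FS = 23.475 / 17.593 = 1.334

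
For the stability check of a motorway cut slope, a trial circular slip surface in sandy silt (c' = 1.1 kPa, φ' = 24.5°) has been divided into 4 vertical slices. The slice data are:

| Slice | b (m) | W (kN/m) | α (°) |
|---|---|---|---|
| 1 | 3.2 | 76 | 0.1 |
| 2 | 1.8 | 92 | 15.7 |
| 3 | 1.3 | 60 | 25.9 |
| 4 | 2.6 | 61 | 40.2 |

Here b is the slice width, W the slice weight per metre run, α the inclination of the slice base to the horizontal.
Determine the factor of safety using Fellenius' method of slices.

FS = 1.45

Ordinary method of slices: FS = Σ[c'·Δl_i + (W_i cosα_i)·tanφ'] / Σ W_i sinα_i, with Δl_i = b_i / cosα_i.
Slice 1: Δl = 3.2/cos0.1° = 3.200 m; N'_1 = 76·cos0.1° = 76.0; c'Δl = 3.52; W sinα = 0.1
Slice 2: Δl = 1.8/cos15.7° = 1.870 m; N'_2 = 92·cos15.7° = 88.6; c'Δl = 2.06; W sinα = 24.9
Slice 3: Δl = 1.3/cos25.9° = 1.445 m; N'_3 = 60·cos25.9° = 54.0; c'Δl = 1.59; W sinα = 26.2
Slice 4: Δl = 2.6/cos40.2° = 3.404 m; N'_4 = 61·cos40.2° = 46.6; c'Δl = 3.74; W sinα = 39.4
Σc'Δl = 10.9 kN/m; ΣN' = 265.1 kN/m; ΣW sinα = 90.6 kN/m
Resisting = 10.9 + 265.1·tan24.5° = 10.9 + 120.8 = 131.7 kN/m
FS = 131.7 / 90.6 = 1.454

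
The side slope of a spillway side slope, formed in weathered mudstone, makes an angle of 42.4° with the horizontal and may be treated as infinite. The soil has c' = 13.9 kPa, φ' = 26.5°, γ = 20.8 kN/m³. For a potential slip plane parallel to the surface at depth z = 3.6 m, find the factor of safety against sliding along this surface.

FS = 0.92

For an infinite slope with a slip plane parallel to the surface (no pore pressure): FS = [c' + γz cos²β tanφ'] / [γz sinβ cosβ].
γz = 20.8·3.6 = 74.88 kN/m²
Numerator = 13.9 + 74.88·cos²42.4°·tan26.5° = 13.9 + 74.88·0.5453·0.4986 = 34.259 kPa
Denominator = 74.88·sin42.4°·cos42.4° = 74.88·0.6743·0.7385 = 37.286 kPa
FS = 34.259 / 37.286 = 0.919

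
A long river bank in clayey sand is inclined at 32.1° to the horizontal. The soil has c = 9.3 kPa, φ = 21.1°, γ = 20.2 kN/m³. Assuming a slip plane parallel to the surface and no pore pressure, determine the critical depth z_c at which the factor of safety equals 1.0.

z_c = 2.66 m

Setting FS = 1.00 in FS = [c + γz cos²β tanφ] / [γz sinβ cosβ] and solving for z:
z = c / [γ cosβ (FS·sinβ − cosβ·tanφ)]
  = 9.3 / [20.2·cos32.1°·(1.00·sin32.1° − cos32.1°·tan21.1°)]
  = 9.3 / [20.2·0.8471·(1.00·0.5314 − 0.8471·0.3859)]
  = 9.3 / 3.4997 = 2.657 m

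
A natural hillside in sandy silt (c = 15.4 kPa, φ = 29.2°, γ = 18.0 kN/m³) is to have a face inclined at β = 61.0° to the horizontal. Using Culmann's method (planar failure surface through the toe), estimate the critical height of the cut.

H_c = 17.41 m

Culmann's analysis gives the critical failure plane at α_cr = (β + φ)/2 = (61.0 + 29.2)/2 = 45.1°, and the critical height
H_c = (4c/γ) · sinβ cosφ / [1 − cos(β − φ)]
    = (4·15.4/18.0) · sin61.0°·cos29.2° / [1 − cos(31.8°)]
    = 3.422 · 0.8746·0.8729 / [1 − 0.8499]
    = 3.422 · 0.7635 / 0.1501
    = 17.41 m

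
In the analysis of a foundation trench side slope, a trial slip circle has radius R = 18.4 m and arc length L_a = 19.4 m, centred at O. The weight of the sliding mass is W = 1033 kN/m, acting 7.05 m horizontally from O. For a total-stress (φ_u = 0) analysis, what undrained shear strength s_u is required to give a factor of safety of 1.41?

FS = s_u·L_a·R / (W·d), so s_u = FS·W·d / (L_a·R).
s_u = 1.41·1033·7.05 / (19.40·18.4) = 10268.5 / 356.96 = 28.77 kPa

s_u = 28.8 kPa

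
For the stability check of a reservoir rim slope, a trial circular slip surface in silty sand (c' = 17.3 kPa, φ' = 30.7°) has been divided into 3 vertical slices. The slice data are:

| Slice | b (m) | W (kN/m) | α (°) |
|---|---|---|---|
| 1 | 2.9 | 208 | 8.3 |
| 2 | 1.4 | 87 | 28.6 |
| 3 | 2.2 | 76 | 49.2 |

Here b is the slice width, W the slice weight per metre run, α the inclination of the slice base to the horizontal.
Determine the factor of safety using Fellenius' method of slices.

Ordinary method of slices: FS = Σ[c'·Δl_i + (W_i cosα_i)·tanφ'] / Σ W_i sinα_i, with Δl_i = b_i / cosα_i.
Slice 1: Δl = 2.9/cos8.3° = 2.931 m; N'_1 = 208·cos8.3° = 205.8; c'Δl = 50.70; W sinα = 30.0
Slice 2: Δl = 1.4/cos28.6° = 1.595 m; N'_2 = 87·cos28.6° = 76.4; c'Δl = 27.59; W sinα = 41.6
Slice 3: Δl = 2.2/cos49.2° = 3.367 m; N'_3 = 76·cos49.2° = 49.7; c'Δl = 58.25; W sinα = 57.5
Σc'Δl = 136.5 kN/m; ΣN' = 331.9 kN/m; ΣW sinα = 129.2 kN/m
Resisting = 136.5 + 331.9·tan30.7° = 136.5 + 197.0 = 333.6 kN/m
FS = 333.6 / 129.2 = 2.582

FS = 2.58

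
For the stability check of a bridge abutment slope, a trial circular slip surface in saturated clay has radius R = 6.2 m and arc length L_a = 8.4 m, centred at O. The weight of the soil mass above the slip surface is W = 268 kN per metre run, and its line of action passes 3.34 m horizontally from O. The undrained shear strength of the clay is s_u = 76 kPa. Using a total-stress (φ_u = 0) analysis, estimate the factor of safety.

FS = 4.42

Taking moments about the centre O, the resisting moment is provided by the undrained shear strength acting along the arc:
M_R = s_u·L_a·R = 76·8.40·6.2 = 3958.1 kN·m/m
M_D = W·d = 268·3.34 = 895.1 kN·m/m
FS = M_R / M_D = 3958.1 / 895.1 = 4.422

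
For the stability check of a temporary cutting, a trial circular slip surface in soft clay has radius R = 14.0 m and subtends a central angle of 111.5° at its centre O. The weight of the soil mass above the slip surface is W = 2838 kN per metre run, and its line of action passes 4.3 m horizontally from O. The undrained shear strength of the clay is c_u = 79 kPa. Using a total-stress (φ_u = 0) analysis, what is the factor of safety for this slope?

FS = 2.47

Taking moments about the centre O, the resisting moment is provided by the undrained shear strength acting along the arc:
Arc length L_a = R·θ = 14.0·(111.5°·π/180) = 14.0·1.9460 = 27.24 m
M_R = c_u·L_a·R = 79·27.24·14.0 = 30132.5 kN·m/m
M_D = W·d = 2838·4.3 = 12203.4 kN·m/m
FS = M_R / M_D = 30132.5 / 12203.4 = 2.469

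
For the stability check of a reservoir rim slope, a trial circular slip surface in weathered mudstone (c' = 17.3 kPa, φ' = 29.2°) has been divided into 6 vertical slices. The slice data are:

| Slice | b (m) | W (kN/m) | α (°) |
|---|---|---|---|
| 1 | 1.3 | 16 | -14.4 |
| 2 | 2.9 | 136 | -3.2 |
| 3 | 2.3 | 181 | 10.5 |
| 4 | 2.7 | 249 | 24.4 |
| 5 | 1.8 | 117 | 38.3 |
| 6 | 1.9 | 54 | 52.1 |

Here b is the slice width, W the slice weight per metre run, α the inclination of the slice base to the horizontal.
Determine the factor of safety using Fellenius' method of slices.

Ordinary method of slices: FS = Σ[c'·Δl_i + (W_i cosα_i)·tanφ'] / Σ W_i sinα_i, with Δl_i = b_i / cosα_i.
Slice 1: Δl = 1.3/cos(-14.4°) = 1.342 m; N'_1 = 16·cos(-14.4°) = 15.5; c'Δl = 23.22; W sinα = -4.0
Slice 2: Δl = 2.9/cos(-3.2°) = 2.905 m; N'_2 = 136·cos(-3.2°) = 135.8; c'Δl = 50.25; W sinα = -7.6
Slice 3: Δl = 2.3/cos10.5° = 2.339 m; N'_3 = 181·cos10.5° = 178.0; c'Δl = 40.47; W sinα = 33.0
Slice 4: Δl = 2.7/cos24.4° = 2.965 m; N'_4 = 249·cos24.4° = 226.8; c'Δl = 51.29; W sinα = 102.9
Slice 5: Δl = 1.8/cos38.3° = 2.294 m; N'_5 = 117·cos38.3° = 91.8; c'Δl = 39.68; W sinα = 72.5
Slice 6: Δl = 1.9/cos52.1° = 3.093 m; N'_6 = 54·cos52.1° = 33.2; c'Δl = 53.51; W sinα = 42.6
Σc'Δl = 258.4 kN/m; ΣN' = 681.0 kN/m; ΣW sinα = 239.4 kN/m
Resisting = 258.4 + 681.0·tan29.2° = 258.4 + 380.6 = 639.0 kN/m
FS = 639.0 / 239.4 = 2.669

FS = 2.67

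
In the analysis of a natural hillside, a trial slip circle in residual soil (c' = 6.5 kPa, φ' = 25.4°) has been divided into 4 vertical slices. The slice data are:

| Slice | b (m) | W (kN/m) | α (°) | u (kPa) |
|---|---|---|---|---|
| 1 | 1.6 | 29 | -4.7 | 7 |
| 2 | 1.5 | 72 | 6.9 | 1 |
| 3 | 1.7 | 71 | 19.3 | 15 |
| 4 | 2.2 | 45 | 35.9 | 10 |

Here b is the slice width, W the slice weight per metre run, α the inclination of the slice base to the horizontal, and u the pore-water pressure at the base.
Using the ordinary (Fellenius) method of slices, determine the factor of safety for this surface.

FS = 2.04

Ordinary method of slices: FS = Σ[c'·Δl_i + (W_i cosα_i − u_i·Δl_i)·tanφ'] / Σ W_i sinα_i, with Δl_i = b_i / cosα_i.
Slice 1: Δl = 1.6/cos(-4.7°) = 1.605 m; N'_1 = 29·cos(-4.7°) − 7·1.605 = 17.7; c'Δl = 10.44; W sinα = -2.4
Slice 2: Δl = 1.5/cos6.9° = 1.511 m; N'_2 = 72·cos6.9° − 1·1.511 = 70.0; c'Δl = 9.82; W sinα = 8.6
Slice 3: Δl = 1.7/cos19.3° = 1.801 m; N'_3 = 71·cos19.3° − 15·1.801 = 40.0; c'Δl = 11.71; W sinα = 23.5
Slice 4: Δl = 2.2/cos35.9° = 2.716 m; N'_4 = 45·cos35.9° − 10·2.716 = 9.3; c'Δl = 17.65; W sinα = 26.4
Σc'Δl = 49.6 kN/m; ΣN' = 136.9 kN/m; ΣW sinα = 56.1 kN/m
Resisting = 49.6 + 136.9·tan25.4° = 49.6 + 65.0 = 114.6 kN/m
FS = 114.6 / 56.1 = 2.042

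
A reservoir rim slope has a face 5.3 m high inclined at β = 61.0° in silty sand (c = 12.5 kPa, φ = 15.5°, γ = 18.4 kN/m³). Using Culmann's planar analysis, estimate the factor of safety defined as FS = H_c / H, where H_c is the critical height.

H_c = (4c/γ) · sinβ cosφ / [1 − cos(β − φ)]
    = (4·12.5/18.4) · sin61.0°·cos15.5° / [1 − cos45.5°]
    = 2.717 · 0.8428 / 0.2991 = 7.66 m
FS = H_c / H = 7.66 / 5.3 = 1.445

FS = 1.44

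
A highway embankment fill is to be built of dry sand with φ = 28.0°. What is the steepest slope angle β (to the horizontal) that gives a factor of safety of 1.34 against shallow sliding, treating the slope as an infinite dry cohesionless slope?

For an infinite dry cohesionless slope FS = tanφ/tanβ, so tanβ = tanφ / FS.
tanβ = tan28.0° / 1.34 = 0.5317 / 1.34 = 0.3968
β = arctan(0.3968) = 21.64°

β = 21.6°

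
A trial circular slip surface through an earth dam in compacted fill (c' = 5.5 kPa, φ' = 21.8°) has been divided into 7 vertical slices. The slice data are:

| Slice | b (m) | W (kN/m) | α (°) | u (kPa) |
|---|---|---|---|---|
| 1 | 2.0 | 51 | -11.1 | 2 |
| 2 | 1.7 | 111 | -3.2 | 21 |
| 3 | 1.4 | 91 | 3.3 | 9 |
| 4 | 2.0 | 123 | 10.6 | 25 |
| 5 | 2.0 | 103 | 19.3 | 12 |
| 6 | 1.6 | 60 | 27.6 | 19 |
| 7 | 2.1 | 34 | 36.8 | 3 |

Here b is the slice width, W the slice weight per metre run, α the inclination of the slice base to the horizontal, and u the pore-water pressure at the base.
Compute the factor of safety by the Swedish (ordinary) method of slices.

FS = 2.42

Ordinary method of slices: FS = Σ[c'·Δl_i + (W_i cosα_i − u_i·Δl_i)·tanφ'] / Σ W_i sinα_i, with Δl_i = b_i / cosα_i.
Slice 1: Δl = 2.0/cos(-11.1°) = 2.038 m; N'_1 = 51·cos(-11.1°) − 2·2.038 = 46.0; c'Δl = 11.21; W sinα = -9.8
Slice 2: Δl = 1.7/cos(-3.2°) = 1.703 m; N'_2 = 111·cos(-3.2°) − 21·1.703 = 75.1; c'Δl = 9.36; W sinα = -6.2
Slice 3: Δl = 1.4/cos3.3° = 1.402 m; N'_3 = 91·cos3.3° − 9·1.402 = 78.2; c'Δl = 7.71; W sinα = 5.2
Slice 4: Δl = 2.0/cos10.6° = 2.035 m; N'_4 = 123·cos10.6° − 25·2.035 = 70.0; c'Δl = 11.19; W sinα = 22.6
Slice 5: Δl = 2.0/cos19.3° = 2.119 m; N'_5 = 103·cos19.3° − 12·2.119 = 71.8; c'Δl = 11.65; W sinα = 34.0
Slice 6: Δl = 1.6/cos27.6° = 1.805 m; N'_6 = 60·cos27.6° − 19·1.805 = 18.9; c'Δl = 9.93; W sinα = 27.8
Slice 7: Δl = 2.1/cos36.8° = 2.623 m; N'_7 = 34·cos36.8° − 3·2.623 = 19.4; c'Δl = 14.42; W sinα = 20.4
Σc'Δl = 75.5 kN/m; ΣN' = 379.3 kN/m; ΣW sinα = 94.1 kN/m
Resisting = 75.5 + 379.3·tan21.8° = 75.5 + 151.7 = 227.2 kN/m
FS = 227.2 / 94.1 = 2.416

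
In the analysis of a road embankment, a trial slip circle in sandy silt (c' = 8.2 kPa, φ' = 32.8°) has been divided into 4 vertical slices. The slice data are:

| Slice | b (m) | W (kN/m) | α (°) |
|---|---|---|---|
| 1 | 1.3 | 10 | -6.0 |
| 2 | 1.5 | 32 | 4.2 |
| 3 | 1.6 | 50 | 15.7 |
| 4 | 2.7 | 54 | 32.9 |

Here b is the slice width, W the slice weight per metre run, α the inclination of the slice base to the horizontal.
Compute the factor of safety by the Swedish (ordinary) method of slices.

Ordinary method of slices: FS = Σ[c'·Δl_i + (W_i cosα_i)·tanφ'] / Σ W_i sinα_i, with Δl_i = b_i / cosα_i.
Slice 1: Δl = 1.3/cos(-6.0°) = 1.307 m; N'_1 = 10·cos(-6.0°) = 9.9; c'Δl = 10.72; W sinα = -1.0
Slice 2: Δl = 1.5/cos4.2° = 1.504 m; N'_2 = 32·cos4.2° = 31.9; c'Δl = 12.33; W sinα = 2.3
Slice 3: Δl = 1.6/cos15.7° = 1.662 m; N'_3 = 50·cos15.7° = 48.1; c'Δl = 13.63; W sinα = 13.5
Slice 4: Δl = 2.7/cos32.9° = 3.216 m; N'_4 = 54·cos32.9° = 45.3; c'Δl = 26.37; W sinα = 29.3
Σc'Δl = 63.0 kN/m; ΣN' = 135.3 kN/m; ΣW sinα = 44.2 kN/m
Resisting = 63.0 + 135.3·tan32.8° = 63.0 + 87.2 = 150.3 kN/m
FS = 150.3 / 44.2 = 3.403

FS = 3.40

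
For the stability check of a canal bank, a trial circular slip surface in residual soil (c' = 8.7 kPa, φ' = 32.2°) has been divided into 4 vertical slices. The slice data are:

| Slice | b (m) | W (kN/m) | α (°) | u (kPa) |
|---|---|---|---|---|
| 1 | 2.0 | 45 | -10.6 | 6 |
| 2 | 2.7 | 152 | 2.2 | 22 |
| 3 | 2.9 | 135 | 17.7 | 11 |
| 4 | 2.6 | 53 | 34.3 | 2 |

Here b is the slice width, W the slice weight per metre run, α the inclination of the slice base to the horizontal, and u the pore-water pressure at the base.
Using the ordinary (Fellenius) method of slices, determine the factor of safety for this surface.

Ordinary method of slices: FS = Σ[c'·Δl_i + (W_i cosα_i − u_i·Δl_i)·tanφ'] / Σ W_i sinα_i, with Δl_i = b_i / cosα_i.
Slice 1: Δl = 2.0/cos(-10.6°) = 2.035 m; N'_1 = 45·cos(-10.6°) − 6·2.035 = 32.0; c'Δl = 17.70; W sinα = -8.3
Slice 2: Δl = 2.7/cos2.2° = 2.702 m; N'_2 = 152·cos2.2° − 22·2.702 = 92.4; c'Δl = 23.51; W sinα = 5.8
Slice 3: Δl = 2.9/cos17.7° = 3.044 m; N'_3 = 135·cos17.7° − 11·3.044 = 95.1; c'Δl = 26.48; W sinα = 41.0
Slice 4: Δl = 2.6/cos34.3° = 3.147 m; N'_4 = 53·cos34.3° − 2·3.147 = 37.5; c'Δl = 27.38; W sinα = 29.9
Σc'Δl = 95.1 kN/m; ΣN' = 257.1 kN/m; ΣW sinα = 68.5 kN/m
Resisting = 95.1 + 257.1·tan32.2° = 95.1 + 161.9 = 257.0 kN/m
FS = 257.0 / 68.5 = 3.753

FS = 3.75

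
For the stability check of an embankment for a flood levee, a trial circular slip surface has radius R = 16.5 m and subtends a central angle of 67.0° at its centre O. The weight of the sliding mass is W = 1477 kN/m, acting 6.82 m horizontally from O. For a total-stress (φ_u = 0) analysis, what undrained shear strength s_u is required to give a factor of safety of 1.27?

s_u = 40.2 kPa

FS = s_u·L_a·R / (W·d), so s_u = FS·W·d / (L_a·R).
Arc length L_a = R·θ = 16.5·(67.0°·π/180) = 16.5·1.1694 = 19.29 m
s_u = 1.27·1477·6.82 / (19.29·16.5) = 12792.9 / 318.36 = 40.18 kPa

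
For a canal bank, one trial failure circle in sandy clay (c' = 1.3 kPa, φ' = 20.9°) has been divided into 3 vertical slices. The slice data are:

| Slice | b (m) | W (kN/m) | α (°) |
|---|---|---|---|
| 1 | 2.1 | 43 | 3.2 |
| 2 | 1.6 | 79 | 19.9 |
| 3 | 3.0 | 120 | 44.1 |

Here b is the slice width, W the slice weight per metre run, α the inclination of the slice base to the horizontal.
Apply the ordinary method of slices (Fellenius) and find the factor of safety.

FS = 0.78

Ordinary method of slices: FS = Σ[c'·Δl_i + (W_i cosα_i)·tanφ'] / Σ W_i sinα_i, with Δl_i = b_i / cosα_i.
Slice 1: Δl = 2.1/cos3.2° = 2.103 m; N'_1 = 43·cos3.2° = 42.9; c'Δl = 2.73; W sinα = 2.4
Slice 2: Δl = 1.6/cos19.9° = 1.702 m; N'_2 = 79·cos19.9° = 74.3; c'Δl = 2.21; W sinα = 26.9
Slice 3: Δl = 3.0/cos44.1° = 4.178 m; N'_3 = 120·cos44.1° = 86.2; c'Δl = 5.43; W sinα = 83.5
Σc'Δl = 10.4 kN/m; ΣN' = 203.4 kN/m; ΣW sinα = 112.8 kN/m
Resisting = 10.4 + 203.4·tan20.9° = 10.4 + 77.7 = 88.0 kN/m
FS = 88.0 / 112.8 = 0.781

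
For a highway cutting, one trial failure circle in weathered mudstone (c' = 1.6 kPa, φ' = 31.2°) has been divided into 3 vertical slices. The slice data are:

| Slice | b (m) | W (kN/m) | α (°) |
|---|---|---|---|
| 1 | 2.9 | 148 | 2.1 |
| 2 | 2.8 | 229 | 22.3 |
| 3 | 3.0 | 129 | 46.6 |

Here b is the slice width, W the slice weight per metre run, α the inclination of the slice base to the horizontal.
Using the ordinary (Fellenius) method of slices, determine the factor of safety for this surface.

Ordinary method of slices: FS = Σ[c'·Δl_i + (W_i cosα_i)·tanφ'] / Σ W_i sinα_i, with Δl_i = b_i / cosα_i.
Slice 1: Δl = 2.9/cos2.1° = 2.902 m; N'_1 = 148·cos2.1° = 147.9; c'Δl = 4.64; W sinα = 5.4
Slice 2: Δl = 2.8/cos22.3° = 3.026 m; N'_2 = 229·cos22.3° = 211.9; c'Δl = 4.84; W sinα = 86.9
Slice 3: Δl = 3.0/cos46.6° = 4.366 m; N'_3 = 129·cos46.6° = 88.6; c'Δl = 6.99; W sinα = 93.7
Σc'Δl = 16.5 kN/m; ΣN' = 448.4 kN/m; ΣW sinα = 186.0 kN/m
Resisting = 16.5 + 448.4·tan31.2° = 16.5 + 271.6 = 288.0 kN/m
FS = 288.0 / 186.0 = 1.548

FS = 1.55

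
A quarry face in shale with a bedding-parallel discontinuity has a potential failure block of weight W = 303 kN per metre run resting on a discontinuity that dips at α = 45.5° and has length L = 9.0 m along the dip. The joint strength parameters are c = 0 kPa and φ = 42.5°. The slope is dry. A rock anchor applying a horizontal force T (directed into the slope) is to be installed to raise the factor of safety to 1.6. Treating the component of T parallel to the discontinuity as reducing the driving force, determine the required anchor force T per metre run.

Resolving forces along and normal to the sliding plane, with the horizontal anchor force T adding T·sinα to the effective normal force and T·cosα acting up the plane against the driving force:
FS = [cL + (W cosα + T sinα) tanφ] / [W sinα − T cosα]
Without the anchor: N' = 212.4 kN/m, driving T_d = 216.1 kN/m, resisting R = 0·9.0 + 212.4·tan42.5° = 194.6 kN/m, FS = 0.90.
Setting FS = 1.6 and solving for T:
1.6·(216.1 − T cos45.5°) = 194.6 + T sin45.5°·tan42.5°
T·(sin45.5°·tan42.5° + 1.6·cos45.5°) = 1.6·216.1 − 194.6
T·(0.7133·0.9163 + 1.6·0.7009) = 345.8 − 194.6 = 151.2
T·1.7750 = 151.2
T = 85.2 kN/m

T = 85 kN/m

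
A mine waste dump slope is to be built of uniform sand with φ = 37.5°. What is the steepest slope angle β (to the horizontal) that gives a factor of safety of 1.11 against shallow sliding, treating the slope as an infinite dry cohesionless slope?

β = 34.7°

For an infinite dry cohesionless slope FS = tanφ/tanβ, so tanβ = tanφ / FS.
tanβ = tan37.5° / 1.11 = 0.7673 / 1.11 = 0.6913
β = arctan(0.6913) = 34.66°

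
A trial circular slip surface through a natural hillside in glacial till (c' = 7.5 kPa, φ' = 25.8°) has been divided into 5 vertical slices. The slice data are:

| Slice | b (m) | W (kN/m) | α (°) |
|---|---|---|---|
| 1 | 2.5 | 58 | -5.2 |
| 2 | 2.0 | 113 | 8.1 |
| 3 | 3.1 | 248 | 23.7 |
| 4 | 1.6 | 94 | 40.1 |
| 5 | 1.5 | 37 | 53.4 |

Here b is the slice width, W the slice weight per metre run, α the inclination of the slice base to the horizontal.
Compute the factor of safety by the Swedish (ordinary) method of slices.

Ordinary method of slices: FS = Σ[c'·Δl_i + (W_i cosα_i)·tanφ'] / Σ W_i sinα_i, with Δl_i = b_i / cosα_i.
Slice 1: Δl = 2.5/cos(-5.2°) = 2.510 m; N'_1 = 58·cos(-5.2°) = 57.8; c'Δl = 18.83; W sinα = -5.3
Slice 2: Δl = 2.0/cos8.1° = 2.020 m; N'_2 = 113·cos8.1° = 111.9; c'Δl = 15.15; W sinα = 15.9
Slice 3: Δl = 3.1/cos23.7° = 3.386 m; N'_3 = 248·cos23.7° = 227.1; c'Δl = 25.39; W sinα = 99.7
Slice 4: Δl = 1.6/cos40.1° = 2.092 m; N'_4 = 94·cos40.1° = 71.9; c'Δl = 15.69; W sinα = 60.5
Slice 5: Δl = 1.5/cos53.4° = 2.516 m; N'_5 = 37·cos53.4° = 22.1; c'Δl = 18.87; W sinα = 29.7
Σc'Δl = 93.9 kN/m; ΣN' = 490.7 kN/m; ΣW sinα = 200.6 kN/m
Resisting = 93.9 + 490.7·tan25.8° = 93.9 + 237.2 = 331.1 kN/m
FS = 331.1 / 200.6 = 1.651

FS = 1.65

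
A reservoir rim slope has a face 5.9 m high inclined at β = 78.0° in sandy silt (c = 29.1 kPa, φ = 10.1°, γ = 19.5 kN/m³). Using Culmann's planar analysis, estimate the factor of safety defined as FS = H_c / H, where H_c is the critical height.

FS = 1.56

H_c = (4c/γ) · sinβ cosφ / [1 − cos(β − φ)]
    = (4·29.1/19.5) · sin78.0°·cos10.1° / [1 − cos67.9°]
    = 5.969 · 0.9630 / 0.6238 = 9.22 m
FS = H_c / H = 9.22 / 5.9 = 1.562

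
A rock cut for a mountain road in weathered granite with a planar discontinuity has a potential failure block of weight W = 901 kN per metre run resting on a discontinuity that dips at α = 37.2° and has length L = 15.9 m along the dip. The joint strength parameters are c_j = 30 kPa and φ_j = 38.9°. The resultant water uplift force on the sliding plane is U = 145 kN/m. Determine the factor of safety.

FS = 1.72

Resolving the block weight along and normal to the plane and applying the Mohr–Coulomb strength on the joint:
N' = W cosα − U = 901·cos37.2° − 145 = 572.7 kN/m
Driving force T = W sinα = 901·sin37.2° = 544.7 kN/m
Resisting force R = c_j·L + N'·tanφ_j = 30·15.9 + 572.7·tan38.9° = 477.0 + 462.1 = 939.1 kN/m
FS = R / T = 939.1 / 544.7 = 1.724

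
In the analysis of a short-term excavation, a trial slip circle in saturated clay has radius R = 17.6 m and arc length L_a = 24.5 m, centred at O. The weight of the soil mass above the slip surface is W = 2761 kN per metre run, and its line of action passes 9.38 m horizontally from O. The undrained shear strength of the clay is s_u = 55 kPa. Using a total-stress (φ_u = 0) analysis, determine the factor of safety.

Taking moments about the centre O, the resisting moment is provided by the undrained shear strength acting along the arc:
M_R = s_u·L_a·R = 55·24.50·17.6 = 23716.0 kN·m/m
M_D = W·d = 2761·9.38 = 25898.2 kN·m/m
FS = M_R / M_D = 23716.0 / 25898.2 = 0.916

FS = 0.92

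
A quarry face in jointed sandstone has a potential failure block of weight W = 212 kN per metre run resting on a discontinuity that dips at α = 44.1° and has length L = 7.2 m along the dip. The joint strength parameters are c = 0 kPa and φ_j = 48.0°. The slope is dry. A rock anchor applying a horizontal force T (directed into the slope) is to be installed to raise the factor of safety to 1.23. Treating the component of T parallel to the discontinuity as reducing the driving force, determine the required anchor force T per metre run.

T = 7 kN/m

Resolving forces along and normal to the sliding plane, with the horizontal anchor force T adding T·sinα to the effective normal force and T·cosα acting up the plane against the driving force:
FS = [cL + (W cosα + T sinα) tanφ_j] / [W sinα − T cosα]
Without the anchor: N' = 152.2 kN/m, driving T_d = 147.5 kN/m, resisting R = 0·7.2 + 152.2·tan48.0° = 169.1 kN/m, FS = 1.15.
Setting FS = 1.23 and solving for T:
1.23·(147.5 − T cos44.1°) = 169.1 + T sin44.1°·tan48.0°
T·(sin44.1°·tan48.0° + 1.23·cos44.1°) = 1.23·147.5 − 169.1
T·(0.6959·1.1106 + 1.23·0.7181) = 181.5 − 169.1 = 12.4
T·1.6562 = 12.4
T = 7.5 kN/m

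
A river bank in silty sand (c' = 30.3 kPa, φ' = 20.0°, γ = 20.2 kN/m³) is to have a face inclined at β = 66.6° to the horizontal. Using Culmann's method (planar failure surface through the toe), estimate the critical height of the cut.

H_c = 16.54 m

Culmann's analysis gives the critical failure plane at α_cr = (β + φ')/2 = (66.6 + 20.0)/2 = 43.3°, and the critical height
H_c = (4c'/γ) · sinβ cosφ' / [1 − cos(β − φ')]
    = (4·30.3/20.2) · sin66.6°·cos20.0° / [1 − cos(46.6°)]
    = 6.000 · 0.9178·0.9397 / [1 − 0.6871]
    = 6.000 · 0.8624 / 0.3129
    = 16.54 m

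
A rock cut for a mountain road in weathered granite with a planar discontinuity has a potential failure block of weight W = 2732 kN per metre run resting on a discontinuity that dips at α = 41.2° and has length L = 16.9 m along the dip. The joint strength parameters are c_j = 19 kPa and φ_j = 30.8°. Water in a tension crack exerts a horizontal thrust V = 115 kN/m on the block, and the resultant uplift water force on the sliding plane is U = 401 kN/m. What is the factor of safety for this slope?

Resolving the block weight along and normal to the plane and applying the Mohr–Coulomb strength on the joint:
N' = W cosα − U − V sinα = 2732·cos41.2° − 401 − 115·sin41.2° = 1578.8 kN/m
Driving force T = W sinα + V cosα = 2732·sin41.2° + 115·cos41.2° = 1886.1 kN/m
Resisting force R = c_j·L + N'·tanφ_j = 19·16.9 + 1578.8·tan30.8° = 321.1 + 941.2 = 1262.3 kN/m
FS = R / T = 1262.3 / 1886.1 = 0.669

FS = 0.67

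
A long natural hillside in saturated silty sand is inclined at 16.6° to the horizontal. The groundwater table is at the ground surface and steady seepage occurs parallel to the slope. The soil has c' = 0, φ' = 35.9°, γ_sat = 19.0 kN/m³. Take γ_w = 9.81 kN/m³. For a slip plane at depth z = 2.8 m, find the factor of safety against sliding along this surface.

With seepage parallel to the slope and the water table at the surface, the effective normal stress on the slip plane uses the buoyant unit weight γ' = γ_sat − γ_w while the driving shear stress uses γ_sat:
FS = [c' + γ' z cos²β tanφ'] / [γ_sat z sinβ cosβ]
(For c' = 0 this reduces to FS = (γ'/γ_sat)·tanφ'/tanβ.)
γ' = 19.0 − 9.81 = 9.19 kN/m³
Numerator = 0.0 + 9.19·2.8·cos²16.6°·tan35.9° = 0.0 + 9.19·2.8·0.9184·0.7239 = 17.107 kPa
Denominator = 19.0·2.8·sin16.6°·cos16.6° = 19.0·2.8·0.2857·0.9583 = 14.565 kPa
FS = 17.107 / 14.565 = 1.174

FS = 1.17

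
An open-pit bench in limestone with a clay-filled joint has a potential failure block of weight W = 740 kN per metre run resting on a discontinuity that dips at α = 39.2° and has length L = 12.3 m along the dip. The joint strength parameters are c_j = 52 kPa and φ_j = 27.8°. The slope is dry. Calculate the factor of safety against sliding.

Resolving the block weight along and normal to the plane and applying the Mohr–Coulomb strength on the joint:
N' = W cosα = 740·cos39.2° = 573.5 kN/m
Driving force T = W sinα = 740·sin39.2° = 467.7 kN/m
Resisting force R = c_j·L + N'·tanφ_j = 52·12.3 + 573.5·tan27.8° = 639.6 + 302.4 = 942.0 kN/m
FS = R / T = 942.0 / 467.7 = 2.014

FS = 2.01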